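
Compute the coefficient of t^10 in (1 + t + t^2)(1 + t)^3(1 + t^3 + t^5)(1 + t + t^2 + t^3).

(1 + t + t^2) has coefficients 1,1,1 for degrees 0…2.
(1 + t)^3 has coefficients 1,3,3,1,0,0,0,0,0,0,0 for degrees 0…10.
Multiplying by (1 + t^3 + t^5) gives running coefficients 1,3,3,2,3,4,4,3,1,0,0 for degrees 0…10.
Finally multiplying by (1 + t + t^2 + t^3), the product of all factors after the first has coefficients 1,4,7,9,11,12,13,14,12,8,4 for degrees 0…10.
[t^10] = 1·4 + 1·8 + 1·12 = 24.

24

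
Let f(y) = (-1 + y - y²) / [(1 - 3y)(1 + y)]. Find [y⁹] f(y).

The denominator gives the recurrence a_n = 2a_(n−1) + 3a_(n−2) for n ≥ 3; the numerator fixes a_0 = -1, a_1 = -1, a_2 = -6.
Iterating: -1, -1, -6, -15, -48, -141, -426, -1275, -3828, -11481, so a_9 = -11481.

-11481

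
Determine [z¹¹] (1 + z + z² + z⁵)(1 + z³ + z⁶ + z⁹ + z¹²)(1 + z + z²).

(1 + z + z² + z⁵) has coefficients 1,1,1,0,0,1 for degrees 0…5.
(1 + z³ + z⁶ + z⁹ + z¹²) has coefficients 1,0,0,1,0,0,1,0,0,1,0,0 for degrees 0…11.
Finally multiplying by (1 + z + z²), the product of all factors after the first has coefficients 1,1,1,1,1,1,1,1,1,1,1,1 for degrees 0…11.
[z¹¹] = 1·1 + 1·1 + 1·1 + 1·1 = 4.

4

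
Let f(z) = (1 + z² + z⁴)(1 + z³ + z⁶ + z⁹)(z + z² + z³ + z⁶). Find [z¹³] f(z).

(1 + z² + z⁴) has coefficients 1,0,1,0,1 for degrees 0…4.
(1 + z³ + z⁶ + z⁹) has coefficients 1,0,0,1,0,0,1,0,0,1,0,0,0,0 for degrees 0…13.
Finally multiplying by (z + z² + z³ + z⁶), the product of all factors after the first has coefficients 0,1,1,1,1,1,2,1,1,2,1,1,2,0 for degrees 0…13.
[z¹³] = 1·0 + 1·1 + 1·2 = 3.

3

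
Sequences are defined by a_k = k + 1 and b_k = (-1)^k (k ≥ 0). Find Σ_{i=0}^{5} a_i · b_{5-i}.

3

The convolution is the t^5 coefficient of A(t)B(t).
Σ = 1·(-1) + 2·1 + 3·(-1) + 4·1 + 5·(-1) + 6·1 = 3.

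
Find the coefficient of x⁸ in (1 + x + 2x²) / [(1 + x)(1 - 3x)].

7655

The denominator gives the recurrence a_n = 2a_(n−1) + 3a_(n−2) for n ≥ 3; the numerator fixes a_0 = 1, a_1 = 3, a_2 = 11.
Iterating: 1, 3, 11, 31, 95, 283, 851, 2551, 7655, so a_8 = 7655.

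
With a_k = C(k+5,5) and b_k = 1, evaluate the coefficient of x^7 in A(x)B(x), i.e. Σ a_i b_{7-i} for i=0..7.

1716

The convolution is the t^7 coefficient of A(t)B(t).
Σ = 1·1 + 6·1 + 21·1 + 56·1 + 126·1 + 252·1 + 462·1 + 792·1 = 1716.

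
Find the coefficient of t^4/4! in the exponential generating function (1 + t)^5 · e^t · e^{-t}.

The EGF product rule gives c_4 = Σ_{k_1+k_2+k_3=4} C(4; k_1,k_2,k_3) · ∏ g_i(k_i), where (1+t)^5 gives the falling factorial (5)_k; e^t gives (1)^k; e^{-t} gives (-1)^k.
g_1(k) for k = 0…4: 1, 5, 20, 60, 120.
g_2(k) for k = 0…4: 1, 1, 1, 1, 1.
g_3(k) for k = 0…4: 1, -1, 1, -1, 1.
First combine the last two factors: h(k) = Σ_j C(k,j)·g_2(j)·g_3(k−j) for k = 0…4: 1, 0, 0, 0, 0.
c_4 = Σ_k C(4,k)·g_1(k)·h(4−k) = 1·120·1 = 120.

120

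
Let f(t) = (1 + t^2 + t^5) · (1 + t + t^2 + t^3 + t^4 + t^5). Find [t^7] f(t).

2

(1 + t^2 + t^5) has coefficients 1,0,1,0,0,1 for degrees 0…5.
(1 + t + t^2 + t^3 + t^4 + t^5) has coefficients 1,1,1,1,1,1,0,0 for degrees 0…7.
[t^7] = 1·0 + 1·1 + 1·1 = 2.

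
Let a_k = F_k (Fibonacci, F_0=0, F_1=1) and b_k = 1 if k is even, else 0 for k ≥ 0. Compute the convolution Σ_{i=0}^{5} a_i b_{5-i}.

8

Write out a_i and b_{5-i} for i = 0,…,5 and sum the products.
Σ = 0·0 + 1·1 + 1·0 + 2·1 + 3·0 + 5·1 = 8.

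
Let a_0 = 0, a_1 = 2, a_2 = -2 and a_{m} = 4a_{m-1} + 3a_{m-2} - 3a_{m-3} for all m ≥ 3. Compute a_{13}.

-14260898

The ordinary generating function has denominator 1 - 4x - 3x^2 + 3x^3.
Iterating the recurrence: a_0,…,a_{13} = 0, 2, -2, -2, -20, -80, -374, -1676, -7586, -34250, -154730, -698912, -3157088, -14260898.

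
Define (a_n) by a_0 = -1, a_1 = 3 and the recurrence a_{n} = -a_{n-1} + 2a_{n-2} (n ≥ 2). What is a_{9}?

683

The ordinary generating function has denominator 1 + q - 2q^2.
Iterating the recurrence: a_0,…,a_{9} = -1, 3, -5, 11, -21, 43, -85, 171, -341, 683.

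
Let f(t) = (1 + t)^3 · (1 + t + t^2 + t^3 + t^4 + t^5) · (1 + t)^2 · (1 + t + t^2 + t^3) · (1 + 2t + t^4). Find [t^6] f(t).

353

(1 + t)^3 has coefficients 1,3,3,1 for degrees 0…3.
(1 + t + t^2 + t^3 + t^4 + t^5) has coefficients 1,1,1,1,1,1,0 for degrees 0…6.
Multiplying by (1 + t)^2 gives running coefficients 1,3,4,4,4,4,3 for degrees 0…6.
Multiplying by (1 + t + t^2 + t^3) gives running coefficients 1,4,8,12,15,16,15 for degrees 0…6.
Finally multiplying by (1 + 2t + t^4), the product of all factors after the first has coefficients 1,6,16,28,40,50,55 for degrees 0…6.
[t^6] = 1·55 + 3·50 + 3·40 + 1·28 = 353.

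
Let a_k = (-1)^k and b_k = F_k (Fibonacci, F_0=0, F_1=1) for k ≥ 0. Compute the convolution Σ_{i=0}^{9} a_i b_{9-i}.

This is [x^9] in the product of the two ordinary generating functions.
Σ = 1·34 − 1·21 + 1·13 − 1·8 + 1·5 − 1·3 + 1·2 − 1·1 + 1·1 − 1·0 = 22.

22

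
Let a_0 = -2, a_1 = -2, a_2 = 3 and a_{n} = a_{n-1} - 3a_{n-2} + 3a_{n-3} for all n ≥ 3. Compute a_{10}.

303

The ordinary generating function has denominator 1 - x + 3x^2 - 3x^3.
Iterating the recurrence: a_0,…,a_{10} = -2, -2, 3, 3, -12, -12, 33, 33, -102, -102, 303.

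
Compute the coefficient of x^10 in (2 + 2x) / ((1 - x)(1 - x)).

42

The denominator gives the recurrence a_n = 2a_(n−1) − a_(n−2) for n ≥ 2; the numerator fixes a_0 = 2, a_1 = 6.
Iterating: 2, 6, 10, 14, 18, 22, 26, 30, 34, 38, 42, so a_10 = 42.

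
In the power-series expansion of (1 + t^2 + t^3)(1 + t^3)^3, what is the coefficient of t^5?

3

(1 + t^2 + t^3) has coefficients 1,0,1,1 for degrees 0…3.
(1 + t^3)^3 has coefficients 1,0,0,3,0,0 for degrees 0…5.
[t^5] = 1·0 + 1·3 + 1·0 = 3.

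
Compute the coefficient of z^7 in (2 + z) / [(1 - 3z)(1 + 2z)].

2985

The denominator gives the recurrence a_n = a_(n−1) + 6a_(n−2) for n ≥ 2; the numerator fixes a_0 = 2, a_1 = 3.
Iterating: 2, 3, 15, 33, 123, 321, 1059, 2985, so a_7 = 2985.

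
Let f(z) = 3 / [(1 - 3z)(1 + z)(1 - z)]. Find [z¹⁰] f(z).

199290

Partial fractions give a closed form: a_n = (27/8)·3^n + (3/8)·(-1)^n + (-3/4)·1^n.
At n = 10: a_10 = 199290.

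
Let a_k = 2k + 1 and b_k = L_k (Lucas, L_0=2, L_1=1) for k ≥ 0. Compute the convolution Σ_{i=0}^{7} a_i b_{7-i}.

299

Write out a_i and b_{7-i} for i = 0,…,7 and sum the products.
Σ = 1·29 + 3·18 + 5·11 + 7·7 + 9·4 + 11·3 + 13·1 + 15·2 = 299.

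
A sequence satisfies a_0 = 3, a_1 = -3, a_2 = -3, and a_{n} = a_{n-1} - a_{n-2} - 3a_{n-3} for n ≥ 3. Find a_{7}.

The ordinary generating function has denominator 1 - y + y^2 + 3y^3.
Iterating the recurrence: a_0,…,a_{7} = 3, -3, -3, -9, 3, 21, 45, 15.

15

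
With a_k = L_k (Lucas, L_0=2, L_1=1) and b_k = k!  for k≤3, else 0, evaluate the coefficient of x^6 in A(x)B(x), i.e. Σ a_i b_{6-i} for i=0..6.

Write out a_i and b_{6-i} for i = 0,…,6 and sum the products.
Σ = 2·0 + 1·0 + 3·0 + 4·6 + 7·2 + 11·1 + 18·1 = 67.

67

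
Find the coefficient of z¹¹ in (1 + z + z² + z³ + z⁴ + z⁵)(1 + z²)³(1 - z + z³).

(1 + z + z² + z³ + z⁴ + z⁵) has coefficients 1,1,1,1,1,1 for degrees 0…5.
(1 + z²)³ has coefficients 1,0,3,0,3,0,1,0,0,0,0,0 for degrees 0…11.
Finally multiplying by (1 - z + z³), the product of all factors after the first has coefficients 1,-1,3,-2,3,0,1,2,0,1,0,0 for degrees 0…11.
[z¹¹] = 1·0 + 1·0 + 1·1 + 1·0 + 1·2 + 1·1 = 4.

4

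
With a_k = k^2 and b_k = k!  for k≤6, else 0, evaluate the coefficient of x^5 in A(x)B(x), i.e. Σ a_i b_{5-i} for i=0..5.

107

This is [x^5] in the product of the two ordinary generating functions.
Σ = 0·120 + 1·24 + 4·6 + 9·2 + 16·1 + 25·1 = 107.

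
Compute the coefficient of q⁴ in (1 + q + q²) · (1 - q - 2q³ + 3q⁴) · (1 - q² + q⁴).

2

(1 + q + q²) has coefficients 1,1,1 for degrees 0…2.
(1 - q - 2q³ + 3q⁴) has coefficients 1,-1,0,-2,3 for degrees 0…4.
Finally multiplying by (1 - q² + q⁴), the product of all factors after the first has coefficients 1,-1,-1,-1,4 for degrees 0…4.
[q⁴] = 1·4 + 1·(-1) + 1·(-1) = 2.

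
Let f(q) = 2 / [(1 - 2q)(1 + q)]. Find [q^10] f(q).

Partial fractions give a closed form: a_n = (4/3)·2^n + (2/3)·(-1)^n.
At n = 10: a_10 = 1366.

1366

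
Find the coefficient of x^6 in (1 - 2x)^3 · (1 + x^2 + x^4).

12

(1 - 2x)^3 has coefficients 1,-6,12,-8 for degrees 0…3.
(1 + x^2 + x^4) has coefficients 1,0,1,0,1,0,0 for degrees 0…6.
[x^6] = 1·0 − 6·0 + 12·1 − 8·0 = 12.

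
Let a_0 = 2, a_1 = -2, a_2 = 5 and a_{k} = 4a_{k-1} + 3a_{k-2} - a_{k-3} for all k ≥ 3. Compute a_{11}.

2785253

The ordinary generating function has denominator 1 - 4y - 3y^2 + y^3.
Iterating the recurrence: a_0,…,a_{11} = 2, -2, 5, 12, 65, 291, 1347, 6196, 28534, 131377, 604914, 2785253.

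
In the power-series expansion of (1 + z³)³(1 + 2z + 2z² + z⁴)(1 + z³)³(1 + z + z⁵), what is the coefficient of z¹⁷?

54

(1 + z³)³ has coefficients 1,0,0,3,0,0,3,0,0,1 for degrees 0…9.
(1 + 2z + 2z² + z⁴) has coefficients 1,2,2,0,1,0,0,0,0,0,0,0,0,0,0,0,0,0 for degrees 0…17.
Multiplying by (1 + z³)³ gives running coefficients 1,2,2,3,7,6,3,9,6,1,5,2,0,1,0,0,0,0 for degrees 0…17.
Finally multiplying by (1 + z + z⁵), the product of all factors after the first has coefficients 1,3,4,5,10,14,11,14,18,14,12,10,11,7,2,5,2,0 for degrees 0…17.
[z¹⁷] = 1·0 + 3·2 + 3·10 + 1·18 = 54.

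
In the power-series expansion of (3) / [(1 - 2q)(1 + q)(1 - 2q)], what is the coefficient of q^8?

4779

The denominator gives the recurrence a_n = 3a_(n−1) − 4a_(n−3) for n ≥ 3; the numerator fixes a_0 = 3, a_1 = 9, a_2 = 27.
Iterating: 3, 9, 27, 69, 171, 405, 939, 2133, 4779, so a_8 = 4779.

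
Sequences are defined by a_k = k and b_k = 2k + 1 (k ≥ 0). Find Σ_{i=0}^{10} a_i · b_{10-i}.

This is [x^10] in the product of the two ordinary generating functions.
Σ = 0·21 + 1·19 + 2·17 + 3·15 + 4·13 + 5·11 + 6·9 + 7·7 + 8·5 + 9·3 + 10·1 = 385.

385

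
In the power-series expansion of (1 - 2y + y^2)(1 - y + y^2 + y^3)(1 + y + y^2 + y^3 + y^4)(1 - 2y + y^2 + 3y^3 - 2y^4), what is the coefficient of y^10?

-12

(1 - 2y + y^2) has coefficients 1,-2,1 for degrees 0…2.
(1 - y + y^2 + y^3) has coefficients 1,-1,1,1,0,0,0,0,0,0,0 for degrees 0…10.
Multiplying by (1 + y + y^2 + y^3 + y^4) gives running coefficients 1,0,1,2,2,1,2,1,0,0,0 for degrees 0…10.
Finally multiplying by (1 - 2y + y^2 + 3y^3 - 2y^4), the product of all factors after the first has coefficients 1,-2,2,3,-3,2,6,0,-1,5,-1 for degrees 0…10.
[y^10] = 1·(-1) − 2·5 + 1·(-1) = -12.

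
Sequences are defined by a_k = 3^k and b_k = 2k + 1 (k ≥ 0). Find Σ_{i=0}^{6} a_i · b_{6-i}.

This is [x^6] in the product of the two ordinary generating functions.
Σ = 1·13 + 3·11 + 9·9 + 27·7 + 81·5 + 243·3 + 729·1 = 2179.

2179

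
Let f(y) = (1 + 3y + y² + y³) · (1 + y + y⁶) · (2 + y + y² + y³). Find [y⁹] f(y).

7

(1 + 3y + y² + y³) has coefficients 1,3,1,1 for degrees 0…3.
(1 + y + y⁶) has coefficients 1,1,0,0,0,0,1,0,0,0 for degrees 0…9.
Finally multiplying by (2 + y + y² + y³), the product of all factors after the first has coefficients 2,3,2,2,1,0,2,1,1,1 for degrees 0…9.
[y⁹] = 1·1 + 3·1 + 1·1 + 1·2 = 7.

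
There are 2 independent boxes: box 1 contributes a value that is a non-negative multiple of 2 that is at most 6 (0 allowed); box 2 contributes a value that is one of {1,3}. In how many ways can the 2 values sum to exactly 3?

The generating function for the choices is (1 + q² + q⁴ + q⁶)·(q + q³); the count is [q³].
(1 + q² + q⁴ + q⁶) has coefficients 1,0,1,0 for degrees 0…3.
(q + q³) has coefficients 0,1,0,1 for degrees 0…3.
[q³] = 1·1 + 1·1 = 2.

2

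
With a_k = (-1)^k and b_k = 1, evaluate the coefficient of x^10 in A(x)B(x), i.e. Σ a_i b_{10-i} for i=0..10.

1

Write out a_i and b_{10-i} for i = 0,…,10 and sum the products.
Σ = 1·1 − 1·1 + 1·1 − 1·1 + 1·1 − 1·1 + 1·1 − 1·1 + 1·1 − 1·1 + 1·1 = 1.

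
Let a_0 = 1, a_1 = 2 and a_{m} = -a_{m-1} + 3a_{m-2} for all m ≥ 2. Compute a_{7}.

74

The ordinary generating function has denominator 1 + t - 3t^2.
Iterating the recurrence: a_0,…,a_{7} = 1, 2, 1, 5, -2, 17, -23, 74.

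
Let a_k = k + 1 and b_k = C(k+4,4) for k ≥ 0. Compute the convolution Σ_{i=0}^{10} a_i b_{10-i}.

8008

Write out a_i and b_{10-i} for i = 0,…,10 and sum the products.
Σ = 1·1001 + 2·715 + 3·495 + 4·330 + 5·210 + 6·126 + 7·70 + 8·35 + 9·15 + 10·5 + 11·1 = 8008.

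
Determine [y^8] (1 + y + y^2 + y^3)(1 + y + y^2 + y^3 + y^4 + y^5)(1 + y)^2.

8

(1 + y + y^2 + y^3) has coefficients 1,1,1,1 for degrees 0…3.
(1 + y + y^2 + y^3 + y^4 + y^5) has coefficients 1,1,1,1,1,1,0,0,0 for degrees 0…8.
Finally multiplying by (1 + y)^2, the product of all factors after the first has coefficients 1,3,4,4,4,4,3,1,0 for degrees 0…8.
[y^8] = 1·0 + 1·1 + 1·3 + 1·4 = 8.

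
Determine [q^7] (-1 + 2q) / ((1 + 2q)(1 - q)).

The denominator gives the recurrence a_n = −a_(n−1) + 2a_(n−2) for n ≥ 2; the numerator fixes a_0 = -1, a_1 = 3.
Iterating: -1, 3, -5, 11, -21, 43, -85, 171, so a_7 = 171.

171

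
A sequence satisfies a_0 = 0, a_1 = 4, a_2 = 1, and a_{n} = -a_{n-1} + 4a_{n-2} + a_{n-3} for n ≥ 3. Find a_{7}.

The ordinary generating function has denominator 1 + x - 4x^2 - x^3.
Iterating the recurrence: a_0,…,a_{7} = 0, 4, 1, 15, -7, 68, -81, 346.

346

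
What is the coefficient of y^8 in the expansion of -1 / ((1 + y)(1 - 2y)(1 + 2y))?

The denominator gives the recurrence a_n = −a_(n−1) + 4a_(n−2) + 4a_(n−3) for n ≥ 3; the numerator fixes a_0 = -1, a_1 = 1, a_2 = -5.
Iterating: -1, 1, -5, 5, -21, 21, -85, 85, -341, so a_8 = -341.

-341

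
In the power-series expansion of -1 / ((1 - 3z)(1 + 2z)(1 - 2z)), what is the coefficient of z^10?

-105469

Partial fractions give a closed form: a_n = (-9/5)·3^n + (-1/5)·(-2)^n + (1)·2^n.
At n = 10: a_10 = -105469.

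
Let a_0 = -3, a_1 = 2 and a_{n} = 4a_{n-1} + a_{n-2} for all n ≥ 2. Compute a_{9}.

The ordinary generating function has denominator 1 - 4z - z^2.
Iterating the recurrence: a_0,…,a_{9} = -3, 2, 5, 22, 93, 394, 1669, 7070, 29949, 126866.

126866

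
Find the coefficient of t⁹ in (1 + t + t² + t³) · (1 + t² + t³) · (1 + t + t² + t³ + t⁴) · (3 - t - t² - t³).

(1 + t + t² + t³) has coefficients 1,1,1,1 for degrees 0…3.
(1 + t² + t³) has coefficients 1,0,1,1,0,0,0,0,0,0 for degrees 0…9.
Multiplying by (1 + t + t² + t³ + t⁴) gives running coefficients 1,1,2,3,3,2,2,1,0,0 for degrees 0…9.
Finally multiplying by (3 - t - t² - t³), the product of all factors after the first has coefficients 3,2,4,5,3,-2,-2,-4,-5,-3 for degrees 0…9.
[t⁹] = 1·(-3) + 1·(-5) + 1·(-4) + 1·(-2) = -14.

-14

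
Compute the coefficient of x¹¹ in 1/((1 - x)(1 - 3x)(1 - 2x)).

Partial fractions give a closed form: a_n = (1/2)·1^n + (9/2)·3^n + (-4)·2^n.
At n = 11: a_11 = 788970.

788970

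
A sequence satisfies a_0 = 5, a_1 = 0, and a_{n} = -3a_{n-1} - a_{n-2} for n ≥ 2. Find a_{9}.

4935

The ordinary generating function has denominator 1 + 3z + z^2.
Iterating the recurrence: a_0,…,a_{9} = 5, 0, -5, 15, -40, 105, -275, 720, -1885, 4935.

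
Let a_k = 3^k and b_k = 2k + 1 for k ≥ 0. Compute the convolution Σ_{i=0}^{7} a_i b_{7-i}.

6552

The convolution is the t^7 coefficient of A(t)B(t).
Σ = 1·15 + 3·13 + 9·11 + 27·9 + 81·7 + 243·5 + 729·3 + 2187·1 = 6552.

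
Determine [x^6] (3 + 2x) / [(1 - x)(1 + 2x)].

The denominator gives the recurrence a_n = −a_(n−1) + 2a_(n−2) for n ≥ 2; the numerator fixes a_0 = 3, a_1 = -1.
Iterating: 3, -1, 7, -9, 23, -41, 87, so a_6 = 87.

87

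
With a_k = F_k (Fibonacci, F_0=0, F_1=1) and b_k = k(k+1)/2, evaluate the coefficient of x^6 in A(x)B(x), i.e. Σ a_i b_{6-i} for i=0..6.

51

Write out a_i and b_{6-i} for i = 0,…,6 and sum the products.
Σ = 0·21 + 1·15 + 1·10 + 2·6 + 3·3 + 5·1 + 8·0 = 51.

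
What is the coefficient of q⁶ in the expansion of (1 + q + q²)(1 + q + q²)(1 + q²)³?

13

(1 + q + q²) has coefficients 1,1,1 for degrees 0…2.
(1 + q + q²) has coefficients 1,1,1,0,0,0,0 for degrees 0…6.
Finally multiplying by (1 + q²)³, the product of all factors after the first has coefficients 1,1,4,3,6,3,4 for degrees 0…6.
[q⁶] = 1·4 + 1·3 + 1·6 = 13.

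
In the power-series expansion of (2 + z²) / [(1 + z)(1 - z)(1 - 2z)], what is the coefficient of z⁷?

382

Partial fractions give a closed form: a_n = (1/2)·(-1)^n + (-3/2)·1^n + (3)·2^n.
At n = 7: a_7 = 382.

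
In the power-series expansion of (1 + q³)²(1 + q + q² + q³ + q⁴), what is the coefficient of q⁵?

2

(1 + q³)² has coefficients 1,0,0,2,0,0 for degrees 0…5.
(1 + q + q² + q³ + q⁴) has coefficients 1,1,1,1,1,0 for degrees 0…5.
[q⁵] = 1·0 + 2·1 = 2.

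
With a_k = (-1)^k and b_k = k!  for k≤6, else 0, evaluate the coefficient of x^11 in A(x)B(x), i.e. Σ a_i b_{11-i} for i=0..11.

The convolution is the x^11 coefficient of A(x)B(x).
Σ = 1·0 − 1·0 + 1·0 − 1·0 + 1·0 − 1·720 + 1·120 − 1·24 + 1·6 − 1·2 + 1·1 − 1·1 = -620.

-620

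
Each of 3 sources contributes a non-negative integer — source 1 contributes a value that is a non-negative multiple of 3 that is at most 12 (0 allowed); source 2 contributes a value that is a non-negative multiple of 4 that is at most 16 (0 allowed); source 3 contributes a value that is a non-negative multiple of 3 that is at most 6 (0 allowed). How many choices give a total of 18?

The generating function for the choices is (1 + x^3 + x^6 + x^9 + x^12)·(1 + x^4 + x^8 + x^12 + x^16)·(1 + x^3 + x^6); the count is [x^18].
(1 + x^3 + x^6 + x^9 + x^12) has coefficients 1,0,0,1,0,0,1,0,0,1,0,0,1 for degrees 0…12.
(1 + x^4 + x^8 + x^12 + x^16) has coefficients 1,0,0,0,1,0,0,0,1,0,0,0,1,0,0,0,1,0,0 for degrees 0…18.
Finally multiplying by (1 + x^3 + x^6), the product of all factors after the first has coefficients 1,0,0,1,1,0,1,1,1,0,1,1,1,0,1,1,1,0,1 for degrees 0…18.
[x^18] = 1·1 + 1·1 + 1·1 + 1·0 + 1·1 = 4.

4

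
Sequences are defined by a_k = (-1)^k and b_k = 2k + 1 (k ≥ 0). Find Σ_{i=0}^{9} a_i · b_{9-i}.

10

The convolution is the t^9 coefficient of A(t)B(t).
Σ = 1·19 − 1·17 + 1·15 − 1·13 + 1·11 − 1·9 + 1·7 − 1·5 + 1·3 − 1·1 = 10.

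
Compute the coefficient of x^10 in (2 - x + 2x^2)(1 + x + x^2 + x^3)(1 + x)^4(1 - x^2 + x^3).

(2 - x + 2x^2) has coefficients 2,-1,2 for degrees 0…2.
(1 + x + x^2 + x^3) has coefficients 1,1,1,1,0,0,0,0,0,0,0 for degrees 0…10.
Multiplying by (1 + x)^4 gives running coefficients 1,5,11,15,15,11,5,1,0,0,0 for degrees 0…10.
Finally multiplying by (1 - x^2 + x^3), the product of all factors after the first has coefficients 1,5,10,11,9,7,5,5,6,4,1 for degrees 0…10.
[x^10] = 2·1 − 1·4 + 2·6 = 10.

10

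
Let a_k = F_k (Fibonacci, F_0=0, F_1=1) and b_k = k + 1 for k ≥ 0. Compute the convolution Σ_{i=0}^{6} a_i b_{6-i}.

This is [x^6] in the product of the two ordinary generating functions.
Σ = 0·7 + 1·6 + 1·5 + 2·4 + 3·3 + 5·2 + 8·1 = 46.

46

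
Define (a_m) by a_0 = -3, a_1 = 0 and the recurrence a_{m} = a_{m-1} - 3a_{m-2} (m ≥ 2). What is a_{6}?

9

The ordinary generating function has denominator 1 - y + 3y^2.
Iterating the recurrence: a_0,…,a_{6} = -3, 0, 9, 9, -18, -45, 9.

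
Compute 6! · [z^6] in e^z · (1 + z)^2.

The EGF product rule gives c_6 = Σ_{k_1+k_2=6} C(6; k_1,k_2) · ∏ g_i(k_i), where e^z gives (1)^k; (1+z)^2 gives the falling factorial (2)_k.
g_1(k) for k = 0…6: 1, 1, 1, 1, 1, 1, 1.
g_2(k) for k = 0…6: 1, 2, 2, 0, 0, 0, 0.
c_6 = Σ_k C(6,k)·g_1(k)·g_2(6−k) = 15·1·2 + 6·1·2 + 1·1·1 = 30 + 12 + 1 = 43.

43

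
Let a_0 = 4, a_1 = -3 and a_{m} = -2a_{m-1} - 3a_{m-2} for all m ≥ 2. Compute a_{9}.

The ordinary generating function has denominator 1 + 2x + 3x^2.
Iterating the recurrence: a_0,…,a_{9} = 4, -3, -6, 21, -24, -15, 102, -159, 12, 453.

453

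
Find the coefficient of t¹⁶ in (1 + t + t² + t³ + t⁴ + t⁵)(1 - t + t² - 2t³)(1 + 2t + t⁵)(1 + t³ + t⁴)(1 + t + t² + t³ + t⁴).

(1 + t + t² + t³ + t⁴ + t⁵) has coefficients 1,1,1,1,1,1 for degrees 0…5.
(1 - t + t² - 2t³) has coefficients 1,-1,1,-2,0,0,0,0,0,0,0,0,0,0,0,0,0 for degrees 0…16.
Multiplying by (1 + 2t + t⁵) gives running coefficients 1,1,-1,0,-4,1,-1,1,-2,0,0,0,0,0,0,0,0 for degrees 0…16.
Multiplying by (1 + t³ + t⁴) gives running coefficients 1,1,-1,1,-2,1,-2,-3,-5,0,0,-1,-2,0,0,0,0 for degrees 0…16.
Finally multiplying by (1 + t + t² + t³ + t⁴), the product of all factors after the first has coefficients 1,2,1,2,0,0,-3,-5,-11,-9,-10,-9,-8,-3,-3,-3,-2 for degrees 0…16.
[t¹⁶] = 1·(-2) + 1·(-3) + 1·(-3) + 1·(-3) + 1·(-8) + 1·(-9) = -28.

-28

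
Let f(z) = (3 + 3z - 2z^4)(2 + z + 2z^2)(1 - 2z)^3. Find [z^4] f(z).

-4

(3 + 3z - 2z^4) has coefficients 3,3,0,0,-2 for degrees 0…4.
(2 + z + 2z^2) has coefficients 2,1,2,0,0 for degrees 0…4.
Finally multiplying by (1 - 2z)^3, the product of all factors after the first has coefficients 2,-11,20,-16,16 for degrees 0…4.
[z^4] = 3·16 + 3·(-16) − 2·2 = -4.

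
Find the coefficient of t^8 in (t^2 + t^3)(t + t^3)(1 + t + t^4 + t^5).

(t^2 + t^3) has coefficients 0,0,1,1 for degrees 0…3.
(t + t^3) has coefficients 0,1,0,1,0,0,0,0,0 for degrees 0…8.
Finally multiplying by (1 + t + t^4 + t^5), the product of all factors after the first has coefficients 0,1,1,1,1,1,1,1,1 for degrees 0…8.
[t^8] = 1·1 + 1·1 = 2.

2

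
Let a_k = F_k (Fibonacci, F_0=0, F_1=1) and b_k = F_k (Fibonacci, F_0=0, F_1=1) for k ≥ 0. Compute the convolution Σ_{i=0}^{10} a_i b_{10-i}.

Write out a_i and b_{10-i} for i = 0,…,10 and sum the products.
Σ = 0·55 + 1·34 + 1·21 + 2·13 + 3·8 + 5·5 + 8·3 + 13·2 + 21·1 + 34·1 + 55·0 = 235.

235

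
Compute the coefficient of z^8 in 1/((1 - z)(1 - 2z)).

511

Partial fractions give a closed form: a_n = (-1)·1^n + (2)·2^n.
At n = 8: a_8 = 511.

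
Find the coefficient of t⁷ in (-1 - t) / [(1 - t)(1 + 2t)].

Partial fractions give a closed form: a_n = (-2/3)·1^n + (-1/3)·(-2)^n.
At n = 7: a_7 = 42.

42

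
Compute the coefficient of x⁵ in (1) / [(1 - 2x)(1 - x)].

The denominator gives the recurrence a_n = 3a_(n−1) − 2a_(n−2) for n ≥ 3; the numerator fixes a_0 = 1, a_1 = 3, a_2 = 7.
Iterating: 1, 3, 7, 15, 31, 63, so a_5 = 63.

63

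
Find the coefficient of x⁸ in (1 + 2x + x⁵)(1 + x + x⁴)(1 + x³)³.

15

(1 + 2x + x⁵) has coefficients 1,2,0,0,0,1 for degrees 0…5.
(1 + x + x⁴) has coefficients 1,1,0,0,1,0,0,0,0 for degrees 0…8.
Finally multiplying by (1 + x³)³, the product of all factors after the first has coefficients 1,1,0,3,4,0,3,6,0 for degrees 0…8.
[x⁸] = 1·0 + 2·6 + 1·3 = 15.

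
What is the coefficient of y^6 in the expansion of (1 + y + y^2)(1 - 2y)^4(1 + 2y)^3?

-112

(1 + y + y^2) has coefficients 1,1,1 for degrees 0…2.
(1 - 2y)^4 has coefficients 1,-8,24,-32,16,0,0 for degrees 0…6.
Finally multiplying by (1 + 2y)^3, the product of all factors after the first has coefficients 1,-2,-12,24,48,-96,-64 for degrees 0…6.
[y^6] = 1·(-64) + 1·(-96) + 1·48 = -112.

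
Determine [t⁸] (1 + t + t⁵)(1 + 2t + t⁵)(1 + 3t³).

(1 + t + t⁵) has coefficients 1,1,0,0,0,1 for degrees 0…5.
(1 + 2t + t⁵) has coefficients 1,2,0,0,0,1,0,0,0 for degrees 0…8.
Finally multiplying by (1 + 3t³), the product of all factors after the first has coefficients 1,2,0,3,6,1,0,0,3 for degrees 0…8.
[t⁸] = 1·3 + 1·0 + 1·3 = 6.

6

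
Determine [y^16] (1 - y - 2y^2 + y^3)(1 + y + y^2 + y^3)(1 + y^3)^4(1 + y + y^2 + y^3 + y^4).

(1 - y - 2y^2 + y^3) has coefficients 1,-1,-2,1 for degrees 0…3.
(1 + y + y^2 + y^3) has coefficients 1,1,1,1,0,0,0,0,0,0,0,0,0,0,0,0,0 for degrees 0…16.
Multiplying by (1 + y^3)^4 gives running coefficients 1,1,1,5,4,4,10,6,6,10,4,4,5,1,1,1,0 for degrees 0…16.
Finally multiplying by (1 + y + y^2 + y^3 + y^4), the product of all factors after the first has coefficients 1,2,3,8,12,15,24,29,30,36,36,30,29,24,15,12,8 for degrees 0…16.
[y^16] = 1·8 − 1·12 − 2·15 + 1·24 = -10.

-10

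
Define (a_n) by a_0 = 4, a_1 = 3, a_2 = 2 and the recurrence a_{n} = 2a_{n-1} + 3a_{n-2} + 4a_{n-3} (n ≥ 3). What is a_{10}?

96522

The ordinary generating function has denominator 1 - 2t - 3t^2 - 4t^3.
Iterating the recurrence: a_0,…,a_{10} = 4, 3, 2, 29, 76, 247, 838, 2721, 8944, 29403, 96522.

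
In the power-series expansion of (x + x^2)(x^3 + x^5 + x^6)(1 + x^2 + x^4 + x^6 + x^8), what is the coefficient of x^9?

(x + x^2) has coefficients 0,1,1 for degrees 0…2.
(x^3 + x^5 + x^6) has coefficients 0,0,0,1,0,1,1,0,0,0 for degrees 0…9.
Finally multiplying by (1 + x^2 + x^4 + x^6 + x^8), the product of all factors after the first has coefficients 0,0,0,1,0,2,1,2,1,2 for degrees 0…9.
[x^9] = 1·1 + 1·2 = 3.

3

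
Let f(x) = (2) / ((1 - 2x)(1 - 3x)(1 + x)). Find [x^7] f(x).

9500

Partial fractions give a closed form: a_n = (-8/3)·2^n + (9/2)·3^n + (1/6)·(-1)^n.
At n = 7: a_7 = 9500.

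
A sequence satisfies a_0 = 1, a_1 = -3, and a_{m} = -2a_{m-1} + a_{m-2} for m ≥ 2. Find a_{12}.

The ordinary generating function has denominator 1 + 2x - x^2.
Iterating the recurrence: a_0,…,a_{12} = 1, -3, 7, -17, 41, -99, 239, -577, 1393, -3363, 8119, -19601, 47321.

47321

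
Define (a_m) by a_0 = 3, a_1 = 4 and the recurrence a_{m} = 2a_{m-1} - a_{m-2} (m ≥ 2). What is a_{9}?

12

The ordinary generating function has denominator 1 - 2x + x^2.
Iterating the recurrence: a_0,…,a_{9} = 3, 4, 5, 6, 7, 8, 9, 10, 11, 12.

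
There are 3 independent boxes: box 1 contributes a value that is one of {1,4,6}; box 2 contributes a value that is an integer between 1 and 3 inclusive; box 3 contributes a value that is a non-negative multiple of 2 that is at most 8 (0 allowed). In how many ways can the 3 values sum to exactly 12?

The generating function for the choices is (x + x⁴ + x⁶)·(x + x² + x³)·(1 + x² + x⁴ + x⁶ + x⁸); the count is [x¹²].
(x + x⁴ + x⁶) has coefficients 0,1,0,0,1,0,1 for degrees 0…6.
(x + x² + x³) has coefficients 0,1,1,1,0,0,0,0,0,0,0,0,0 for degrees 0…12.
Finally multiplying by (1 + x² + x⁴ + x⁶ + x⁸), the product of all factors after the first has coefficients 0,1,1,2,1,2,1,2,1,2,1,1,0 for degrees 0…12.
[x¹²] = 1·1 + 1·1 + 1·1 = 3.

3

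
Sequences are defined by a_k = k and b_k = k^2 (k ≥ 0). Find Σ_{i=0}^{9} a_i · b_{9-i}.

540

The convolution is the t^9 coefficient of A(t)B(t).
Σ = 0·81 + 1·64 + 2·49 + 3·36 + 4·25 + 5·16 + 6·9 + 7·4 + 8·1 + 9·0 = 540.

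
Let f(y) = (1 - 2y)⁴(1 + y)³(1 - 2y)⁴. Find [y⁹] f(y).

-512

(1 - 2y)⁴ has coefficients 1,-8,24,-32,16 for degrees 0…4.
(1 + y)³ has coefficients 1,3,3,1,0,0,0,0,0,0 for degrees 0…9.
Finally multiplying by (1 - 2y)⁴, the product of all factors after the first has coefficients 1,-5,3,17,-16,-24,16,16,0,0 for degrees 0…9.
[y⁹] = 1·0 − 8·0 + 24·16 − 32·16 + 16·(-24) = -512.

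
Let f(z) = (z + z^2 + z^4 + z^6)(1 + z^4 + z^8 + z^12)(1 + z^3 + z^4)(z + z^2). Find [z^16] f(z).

5

(z + z^2 + z^4 + z^6) has coefficients 0,1,1,0,1,0,1 for degrees 0…6.
(1 + z^4 + z^8 + z^12) has coefficients 1,0,0,0,1,0,0,0,1,0,0,0,1,0,0,0,0 for degrees 0…16.
Multiplying by (1 + z^3 + z^4) gives running coefficients 1,0,0,1,2,0,0,1,2,0,0,1,2,0,0,1,1 for degrees 0…16.
Finally multiplying by (z + z^2), the product of all factors after the first has coefficients 0,1,1,0,1,3,2,0,1,3,2,0,1,3,2,0,1 for degrees 0…16.
[z^16] = 1·0 + 1·2 + 1·1 + 1·2 = 5.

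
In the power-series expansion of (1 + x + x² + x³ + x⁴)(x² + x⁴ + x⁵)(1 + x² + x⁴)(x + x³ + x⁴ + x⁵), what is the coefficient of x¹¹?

24

(1 + x + x² + x³ + x⁴) has coefficients 1,1,1,1,1 for degrees 0…4.
(x² + x⁴ + x⁵) has coefficients 0,0,1,0,1,1,0,0,0,0,0,0 for degrees 0…11.
Multiplying by (1 + x² + x⁴) gives running coefficients 0,0,1,0,2,1,2,1,1,1,0,0 for degrees 0…11.
Finally multiplying by (x + x³ + x⁴ + x⁵), the product of all factors after the first has coefficients 0,0,0,1,0,3,2,5,4,6,5,4 for degrees 0…11.
[x¹¹] = 1·4 + 1·5 + 1·6 + 1·4 + 1·5 = 24.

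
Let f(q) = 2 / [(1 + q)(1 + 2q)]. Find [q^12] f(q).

16382

The denominator gives the recurrence a_n = −3a_(n−1) − 2a_(n−2) for n ≥ 2; the numerator fixes a_0 = 2, a_1 = -6.
Iterating: 2, -6, 14, -30, 62, -126, 254, -510, 1022, -2046, 4094, -8190, 16382, so a_12 = 16382.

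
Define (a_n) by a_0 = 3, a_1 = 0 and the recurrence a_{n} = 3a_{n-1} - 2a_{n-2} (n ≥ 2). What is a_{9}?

The ordinary generating function has denominator 1 - 3z + 2z^2.
Iterating the recurrence: a_0,…,a_{9} = 3, 0, -6, -18, -42, -90, -186, -378, -762, -1530.

-1530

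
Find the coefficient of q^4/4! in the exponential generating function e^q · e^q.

The EGF product rule gives c_4 = Σ_{k_1+k_2=4} C(4; k_1,k_2) · ∏ g_i(k_i), where e^q gives (1)^k; e^q gives (1)^k.
g_1(k) for k = 0…4: 1, 1, 1, 1, 1.
g_2(k) for k = 0…4: 1, 1, 1, 1, 1.
c_4 = Σ_k C(4,k)·g_1(k)·g_2(4−k) = 1·1·1 + 4·1·1 + 6·1·1 + 4·1·1 + 1·1·1 = 1 + 4 + 6 + 4 + 1 = 16.

16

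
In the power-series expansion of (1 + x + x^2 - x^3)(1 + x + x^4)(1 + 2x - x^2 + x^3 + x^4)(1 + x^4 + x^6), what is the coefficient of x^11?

4

(1 + x + x^2 - x^3) has coefficients 1,1,1,-1 for degrees 0…3.
(1 + x + x^4) has coefficients 1,1,0,0,1,0,0,0,0,0,0,0 for degrees 0…11.
Multiplying by (1 + 2x - x^2 + x^3 + x^4) gives running coefficients 1,3,1,0,3,3,-1,1,1,0,0,0 for degrees 0…11.
Finally multiplying by (1 + x^4 + x^6), the product of all factors after the first has coefficients 1,3,1,0,4,6,1,4,5,3,2,4 for degrees 0…11.
[x^11] = 1·4 + 1·2 + 1·3 − 1·5 = 4.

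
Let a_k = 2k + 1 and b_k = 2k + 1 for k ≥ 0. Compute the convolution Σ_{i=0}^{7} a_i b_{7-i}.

344

Write out a_i and b_{7-i} for i = 0,…,7 and sum the products.
Σ = 1·15 + 3·13 + 5·11 + 7·9 + 9·7 + 11·5 + 13·3 + 15·1 = 344.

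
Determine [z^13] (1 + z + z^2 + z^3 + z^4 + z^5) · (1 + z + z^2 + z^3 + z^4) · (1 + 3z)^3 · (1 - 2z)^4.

448

(1 + z + z^2 + z^3 + z^4 + z^5) has coefficients 1,1,1,1,1,1 for degrees 0…5.
(1 + z + z^2 + z^3 + z^4) has coefficients 1,1,1,1,1,0,0,0,0,0,0,0,0,0 for degrees 0…13.
Multiplying by (1 + 3z)^3 gives running coefficients 1,10,37,64,64,63,54,27,0,0,0,0,0,0 for degrees 0…13.
Finally multiplying by (1 - 2z)^4, the product of all factors after the first has coefficients 1,2,-19,-24,136,63,-370,83,88,-72,0,432,0,0 for degrees 0…13.
[z^13] = 1·0 + 1·0 + 1·432 + 1·0 + 1·(-72) + 1·88 = 448.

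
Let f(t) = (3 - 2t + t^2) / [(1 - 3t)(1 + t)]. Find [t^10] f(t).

108258

The denominator gives the recurrence a_n = 2a_(n−1) + 3a_(n−2) for n ≥ 3; the numerator fixes a_0 = 3, a_1 = 4, a_2 = 18.
Iterating: 3, 4, 18, 48, 150, 444, 1338, 4008, 12030, 36084, 108258, so a_10 = 108258.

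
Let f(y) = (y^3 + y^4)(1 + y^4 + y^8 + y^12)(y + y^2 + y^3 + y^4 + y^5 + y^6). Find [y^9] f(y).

4

(y^3 + y^4) has coefficients 0,0,0,1,1 for degrees 0…4.
(1 + y^4 + y^8 + y^12) has coefficients 1,0,0,0,1,0,0,0,1,0 for degrees 0…9.
Finally multiplying by (y + y^2 + y^3 + y^4 + y^5 + y^6), the product of all factors after the first has coefficients 0,1,1,1,1,2,2,1,1,2 for degrees 0…9.
[y^9] = 1·2 + 1·2 = 4.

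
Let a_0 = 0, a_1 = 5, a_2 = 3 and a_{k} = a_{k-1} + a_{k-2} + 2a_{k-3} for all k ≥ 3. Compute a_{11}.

2339

The ordinary generating function has denominator 1 - y - y^2 - 2y^3.
Iterating the recurrence: a_0,…,a_{11} = 0, 5, 3, 8, 21, 35, 72, 149, 291, 584, 1173, 2339.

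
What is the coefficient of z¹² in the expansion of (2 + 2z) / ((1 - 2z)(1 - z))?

The denominator gives the recurrence a_n = 3a_(n−1) − 2a_(n−2) for n ≥ 2; the numerator fixes a_0 = 2, a_1 = 8.
Iterating: 2, 8, 20, 44, 92, 188, 380, 764, 1532, 3068, 6140, 12284, 24572, so a_12 = 24572.

24572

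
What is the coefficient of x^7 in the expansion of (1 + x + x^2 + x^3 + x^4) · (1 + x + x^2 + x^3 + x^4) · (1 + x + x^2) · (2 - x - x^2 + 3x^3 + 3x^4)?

56

(1 + x + x^2 + x^3 + x^4) has coefficients 1,1,1,1,1 for degrees 0…4.
(1 + x + x^2 + x^3 + x^4) has coefficients 1,1,1,1,1,0,0,0 for degrees 0…7.
Multiplying by (1 + x + x^2) gives running coefficients 1,2,3,3,3,2,1,0 for degrees 0…7.
Finally multiplying by (2 - x - x^2 + 3x^3 + 3x^4), the product of all factors after the first has coefficients 2,3,3,4,9,13,15,15 for degrees 0…7.
[x^7] = 1·15 + 1·15 + 1·13 + 1·9 + 1·4 = 56.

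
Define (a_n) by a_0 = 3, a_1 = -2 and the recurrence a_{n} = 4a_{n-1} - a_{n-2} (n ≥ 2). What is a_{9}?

-113682

The ordinary generating function has denominator 1 - 4q + q^2.
Iterating the recurrence: a_0,…,a_{9} = 3, -2, -11, -42, -157, -586, -2187, -8162, -30461, -113682.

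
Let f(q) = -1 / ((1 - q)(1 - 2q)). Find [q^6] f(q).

Partial fractions give a closed form: a_n = (1)·1^n + (-2)·2^n.
At n = 6: a_6 = -127.

-127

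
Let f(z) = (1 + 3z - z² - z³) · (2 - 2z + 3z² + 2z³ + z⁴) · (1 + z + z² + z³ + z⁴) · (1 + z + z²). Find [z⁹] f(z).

(1 + 3z - z² - z³) has coefficients 1,3,-1,-1 for degrees 0…3.
(2 - 2z + 3z² + 2z³ + z⁴) has coefficients 2,-2,3,2,1,0,0,0,0,0 for degrees 0…9.
Multiplying by (1 + z + z² + z³ + z⁴) gives running coefficients 2,0,3,5,6,4,6,3,1,0 for degrees 0…9.
Finally multiplying by (1 + z + z²), the product of all factors after the first has coefficients 2,2,5,8,14,15,16,13,10,4 for degrees 0…9.
[z⁹] = 1·4 + 3·10 − 1·13 − 1·16 = 5.

5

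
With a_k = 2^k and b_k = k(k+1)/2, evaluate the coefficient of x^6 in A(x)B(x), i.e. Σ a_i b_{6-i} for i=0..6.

219

The convolution is the x^6 coefficient of A(x)B(x).
Σ = 1·21 + 2·15 + 4·10 + 8·6 + 16·3 + 32·1 + 64·0 = 219.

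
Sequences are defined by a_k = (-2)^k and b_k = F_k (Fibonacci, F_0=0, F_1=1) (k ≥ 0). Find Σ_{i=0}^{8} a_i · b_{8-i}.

-93

The convolution is the x^8 coefficient of A(x)B(x).
Σ = 1·21 − 2·13 + 4·8 − 8·5 + 16·3 − 32·2 + 64·1 − 128·1 + 256·0 = -93.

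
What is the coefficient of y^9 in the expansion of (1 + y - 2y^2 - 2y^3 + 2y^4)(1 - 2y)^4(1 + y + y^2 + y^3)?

(1 + y - 2y^2 - 2y^3 + 2y^4) has coefficients 1,1,-2,-2,2 for degrees 0…4.
(1 - 2y)^4 has coefficients 1,-8,24,-32,16,0,0,0,0,0 for degrees 0…9.
Finally multiplying by (1 + y + y^2 + y^3), the product of all factors after the first has coefficients 1,-7,17,-15,0,8,-16,16,0,0 for degrees 0…9.
[y^9] = 1·0 + 1·0 − 2·16 − 2·(-16) + 2·8 = 16.

16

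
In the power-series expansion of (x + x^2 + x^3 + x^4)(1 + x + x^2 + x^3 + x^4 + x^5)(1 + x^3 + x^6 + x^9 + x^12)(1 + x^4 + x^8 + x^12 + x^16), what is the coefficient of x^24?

25

(x + x^2 + x^3 + x^4) has coefficients 0,1,1,1,1 for degrees 0…4.
(1 + x + x^2 + x^3 + x^4 + x^5) has coefficients 1,1,1,1,1,1,0,0,0,0,0,0,0,0,0,0,0,0,0,0,0,0,0,0,0 for degrees 0…24.
Multiplying by (1 + x^3 + x^6 + x^9 + x^12) gives running coefficients 1,1,1,2,2,2,2,2,2,2,2,2,2,2,2,1,1,1,0,0,0,0,0,0,0 for degrees 0…24.
Finally multiplying by (1 + x^4 + x^8 + x^12 + x^16), the product of all factors after the first has coefficients 1,1,1,2,3,3,3,4,5,5,5,6,7,7,7,7,8,8,7,7,7,7,6,5,5 for degrees 0…24.
[x^24] = 1·5 + 1·6 + 1·7 + 1·7 = 25.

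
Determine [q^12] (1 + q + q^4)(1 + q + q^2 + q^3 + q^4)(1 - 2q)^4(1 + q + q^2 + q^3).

24

(1 + q + q^4) has coefficients 1,1,0,0,1 for degrees 0…4.
(1 + q + q^2 + q^3 + q^4) has coefficients 1,1,1,1,1,0,0,0,0,0,0,0,0 for degrees 0…12.
Multiplying by (1 - 2q)^4 gives running coefficients 1,-7,17,-15,1,0,8,-16,16,0,0,0,0 for degrees 0…12.
Finally multiplying by (1 + q + q^2 + q^3), the product of all factors after the first has coefficients 1,-6,11,-4,-4,3,-6,-7,8,8,0,16,0 for degrees 0…12.
[q^12] = 1·0 + 1·16 + 1·8 = 24.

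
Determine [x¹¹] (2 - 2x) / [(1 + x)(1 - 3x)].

Partial fractions give a closed form: a_n = (1)·(-1)^n + (1)·3^n.
At n = 11: a_11 = 177146.

177146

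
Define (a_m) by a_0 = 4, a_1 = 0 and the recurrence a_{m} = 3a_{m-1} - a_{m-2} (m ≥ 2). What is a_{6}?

The ordinary generating function has denominator 1 - 3x + x^2.
Iterating the recurrence: a_0,…,a_{6} = 4, 0, -4, -12, -32, -84, -220.

-220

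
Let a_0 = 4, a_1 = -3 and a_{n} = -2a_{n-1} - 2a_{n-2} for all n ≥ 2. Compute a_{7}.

The ordinary generating function has denominator 1 + 2z + 2z^2.
Iterating the recurrence: a_0,…,a_{7} = 4, -3, -2, 10, -16, 12, 8, -40.

-40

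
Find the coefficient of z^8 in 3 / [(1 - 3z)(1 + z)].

The denominator gives the recurrence a_n = 2a_(n−1) + 3a_(n−2) for n ≥ 2; the numerator fixes a_0 = 3, a_1 = 6.
Iterating: 3, 6, 21, 60, 183, 546, 1641, 4920, 14763, so a_8 = 14763.

14763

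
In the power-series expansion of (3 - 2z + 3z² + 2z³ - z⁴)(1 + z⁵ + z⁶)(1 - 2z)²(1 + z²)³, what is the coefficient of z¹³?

(3 - 2z + 3z² + 2z³ - z⁴) has coefficients 3,-2,3,2,-1 for degrees 0…4.
(1 + z⁵ + z⁶) has coefficients 1,0,0,0,0,1,1,0,0,0,0,0,0,0 for degrees 0…13.
Multiplying by (1 - 2z)² gives running coefficients 1,-4,4,0,0,1,-3,0,4,0,0,0,0,0 for degrees 0…13.
Finally multiplying by (1 + z²)³, the product of all factors after the first has coefficients 1,-4,7,-12,15,-11,10,-1,-1,3,3,1,9,0 for degrees 0…13.
[z¹³] = 3·0 − 2·9 + 3·1 + 2·3 − 1·3 = -12.

-12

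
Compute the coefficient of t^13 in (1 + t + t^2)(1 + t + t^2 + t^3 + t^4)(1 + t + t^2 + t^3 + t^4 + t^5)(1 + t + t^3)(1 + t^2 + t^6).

54

(1 + t + t^2) has coefficients 1,1,1 for degrees 0…2.
(1 + t + t^2 + t^3 + t^4) has coefficients 1,1,1,1,1,0,0,0,0,0,0,0,0,0 for degrees 0…13.
Multiplying by (1 + t + t^2 + t^3 + t^4 + t^5) gives running coefficients 1,2,3,4,5,5,4,3,2,1,0,0,0,0 for degrees 0…13.
Multiplying by (1 + t + t^3) gives running coefficients 1,3,5,8,11,13,13,12,10,7,4,2,1,0 for degrees 0…13.
Finally multiplying by (1 + t^2 + t^6), the product of all factors after the first has coefficients 1,3,6,11,16,21,25,28,28,27,25,22,18,14 for degrees 0…13.
[t^13] = 1·14 + 1·18 + 1·22 = 54.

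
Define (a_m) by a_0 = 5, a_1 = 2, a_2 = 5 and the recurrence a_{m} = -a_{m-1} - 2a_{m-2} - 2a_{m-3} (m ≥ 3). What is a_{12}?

The ordinary generating function has denominator 1 + x + 2x^2 + 2x^3.
Iterating the recurrence: a_0,…,a_{12} = 5, 2, 5, -19, 5, 23, 5, -61, 5, 107, 5, -229, 5.

5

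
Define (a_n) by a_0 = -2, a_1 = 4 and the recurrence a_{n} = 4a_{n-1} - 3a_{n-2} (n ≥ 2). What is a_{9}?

59044

The ordinary generating function has denominator 1 - 4t + 3t^2.
Iterating the recurrence: a_0,…,a_{9} = -2, 4, 22, 76, 238, 724, 2182, 6556, 19678, 59044.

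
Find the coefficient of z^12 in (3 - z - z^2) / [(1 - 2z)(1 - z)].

18431

The denominator gives the recurrence a_n = 3a_(n−1) − 2a_(n−2) for n ≥ 3; the numerator fixes a_0 = 3, a_1 = 8, a_2 = 17.
Iterating: 3, 8, 17, 35, 71, 143, 287, 575, 1151, 2303, 4607, 9215, 18431, so a_12 = 18431.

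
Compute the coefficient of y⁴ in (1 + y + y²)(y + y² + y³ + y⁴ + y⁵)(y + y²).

5

(1 + y + y²) has coefficients 1,1,1 for degrees 0…2.
(y + y² + y³ + y⁴ + y⁵) has coefficients 0,1,1,1,1 for degrees 0…4.
Finally multiplying by (y + y²), the product of all factors after the first has coefficients 0,0,1,2,2 for degrees 0…4.
[y⁴] = 1·2 + 1·2 + 1·1 = 5.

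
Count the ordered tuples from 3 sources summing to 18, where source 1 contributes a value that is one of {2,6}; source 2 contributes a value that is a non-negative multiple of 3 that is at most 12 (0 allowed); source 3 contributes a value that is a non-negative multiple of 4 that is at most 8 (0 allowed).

The generating function for the choices is (q² + q⁶)·(1 + q³ + q⁶ + q⁹ + q¹²)·(1 + q⁴ + q⁸); the count is [q¹⁸].
(q² + q⁶) has coefficients 0,0,1,0,0,0,1 for degrees 0…6.
(1 + q³ + q⁶ + q⁹ + q¹²) has coefficients 1,0,0,1,0,0,1,0,0,1,0,0,1,0,0,0,0,0,0 for degrees 0…18.
Finally multiplying by (1 + q⁴ + q⁸), the product of all factors after the first has coefficients 1,0,0,1,1,0,1,1,1,1,1,1,1,1,1,0,1,1,0 for degrees 0…18.
[q¹⁸] = 1·1 + 1·1 = 2.

2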